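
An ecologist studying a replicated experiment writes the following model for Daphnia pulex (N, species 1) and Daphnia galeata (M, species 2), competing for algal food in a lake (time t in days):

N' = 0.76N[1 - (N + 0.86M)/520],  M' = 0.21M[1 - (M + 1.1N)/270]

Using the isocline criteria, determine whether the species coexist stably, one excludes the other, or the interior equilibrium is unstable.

Compare the nullcline intercepts: K1/α12 = 520/0.86 = 605 > K2 = 270; K2/α21 = 270/1.1 = 245 < K1 = 520.
Since the inequalities point opposite ways, species 1 can invade but species 2 cannot.

species 1 excludes species 2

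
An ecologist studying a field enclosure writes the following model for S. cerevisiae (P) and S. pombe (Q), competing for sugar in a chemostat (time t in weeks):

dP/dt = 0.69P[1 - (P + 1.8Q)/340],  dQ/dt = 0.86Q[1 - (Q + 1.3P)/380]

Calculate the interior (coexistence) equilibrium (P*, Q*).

P* ≈ 257, Q* ≈ 46.3

Setting both brackets to zero gives the nullclines P + 1.8Q = 340 and 1.3P + Q = 380.
Substituting Q = 380 - 1.3P into the first: P(1 - 1.8·1.3) = 340 - 1.8·380.
So P* = -344/-1.34 = 257, and then Q* = 380 - 1.3·257 = 46.3.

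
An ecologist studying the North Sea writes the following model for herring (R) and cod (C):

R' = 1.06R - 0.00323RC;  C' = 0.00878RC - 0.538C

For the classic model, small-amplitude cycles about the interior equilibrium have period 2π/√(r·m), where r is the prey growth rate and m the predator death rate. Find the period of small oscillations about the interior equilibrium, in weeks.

T ≈ 8.32 weeks

Here r = 1.06 and m = 0.538, so r·m = 0.57.
ω = √0.57 = 0.755 per week, hence T = 2π/ω ≈ 8.32 weeks.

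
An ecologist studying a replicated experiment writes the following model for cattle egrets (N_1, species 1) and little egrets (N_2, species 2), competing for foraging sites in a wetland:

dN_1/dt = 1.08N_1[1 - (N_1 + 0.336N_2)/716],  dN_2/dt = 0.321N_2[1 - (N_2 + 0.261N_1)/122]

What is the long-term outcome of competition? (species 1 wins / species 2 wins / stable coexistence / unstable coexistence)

species 1 excludes species 2

Compare the nullcline intercepts: K1/α12 = 716/0.336 = 2130 > K2 = 122; K2/α21 = 122/0.261 = 467 < K1 = 716.
Since the inequalities point opposite ways, species 1 can invade but species 2 cannot.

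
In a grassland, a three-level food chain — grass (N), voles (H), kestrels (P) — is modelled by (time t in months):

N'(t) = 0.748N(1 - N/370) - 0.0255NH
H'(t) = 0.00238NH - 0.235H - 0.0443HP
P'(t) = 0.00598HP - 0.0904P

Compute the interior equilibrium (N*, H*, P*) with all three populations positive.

N* ≈ 179, H* ≈ 15.1, P* ≈ 4.33

From dP/dt = 0: 0.00598H* = 0.0904, so H* = 15.1.
From dN/dt = 0: 0.748(1 - N*/370) = 0.0255·15.1, giving N* = 370·(1 - 0.515) = 179.
From dH/dt = 0: 0.00238·179 - 0.235 = 0.0443P*, so P* = 0.192/0.0443 = 4.33.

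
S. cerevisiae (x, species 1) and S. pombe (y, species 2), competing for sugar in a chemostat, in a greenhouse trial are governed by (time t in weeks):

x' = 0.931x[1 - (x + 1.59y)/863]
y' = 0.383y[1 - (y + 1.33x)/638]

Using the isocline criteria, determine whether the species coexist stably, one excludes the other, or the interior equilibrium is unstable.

Compare the nullcline intercepts: K1/α12 = 863/1.59 = 543 < K2 = 638; K2/α21 = 638/1.33 = 480 < K1 = 863.
Since both are reversed, neither can invade when rare; the interior point is a saddle.

unstable coexistence (outcome depends on initial conditions)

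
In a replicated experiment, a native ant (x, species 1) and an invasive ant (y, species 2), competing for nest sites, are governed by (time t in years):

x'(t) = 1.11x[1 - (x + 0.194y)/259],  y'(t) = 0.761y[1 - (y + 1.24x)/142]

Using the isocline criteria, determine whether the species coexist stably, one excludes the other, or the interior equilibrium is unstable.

species 1 excludes species 2

Compare the nullcline intercepts: K1/α12 = 259/0.194 = 1340 > K2 = 142; K2/α21 = 142/1.24 = 115 < K1 = 259.
Since the inequalities point opposite ways, species 1 can invade but species 2 cannot.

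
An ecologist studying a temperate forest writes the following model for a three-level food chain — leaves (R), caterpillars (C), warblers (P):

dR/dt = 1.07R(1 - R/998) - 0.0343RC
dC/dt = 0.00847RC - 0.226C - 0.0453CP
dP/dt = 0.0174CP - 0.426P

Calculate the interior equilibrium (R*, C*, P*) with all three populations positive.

From dP/dt = 0: 0.0174C* = 0.426, so C* = 24.5.
From dR/dt = 0: 1.07(1 - R*/998) = 0.0343·24.5, giving R* = 998·(1 - 0.785) = 215.
From dC/dt = 0: 0.00847·215 - 0.226 = 0.0453P*, so P* = 1.59/0.0453 = 35.2.

R* ≈ 215, C* ≈ 24.5, P* ≈ 35.2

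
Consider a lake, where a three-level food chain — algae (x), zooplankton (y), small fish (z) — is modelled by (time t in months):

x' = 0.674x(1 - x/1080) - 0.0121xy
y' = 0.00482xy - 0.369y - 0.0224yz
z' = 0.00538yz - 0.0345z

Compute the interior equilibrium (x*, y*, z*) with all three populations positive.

x* ≈ 956, y* ≈ 6.41, z* ≈ 189

From dz/dt = 0: 0.00538y* = 0.0345, so y* = 6.41.
From dx/dt = 0: 0.674(1 - x*/1080) = 0.0121·6.41, giving x* = 1080·(1 - 0.115) = 956.
From dy/dt = 0: 0.00482·956 - 0.369 = 0.0224z*, so z* = 4.24/0.0224 = 189.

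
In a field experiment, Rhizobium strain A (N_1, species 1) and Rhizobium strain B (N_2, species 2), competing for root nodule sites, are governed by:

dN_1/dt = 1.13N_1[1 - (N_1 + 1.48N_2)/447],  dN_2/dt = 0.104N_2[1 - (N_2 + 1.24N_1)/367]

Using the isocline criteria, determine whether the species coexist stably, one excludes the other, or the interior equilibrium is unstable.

unstable coexistence (outcome depends on initial conditions)

Compare the nullcline intercepts: K1/α12 = 447/1.48 = 302 < K2 = 367; K2/α21 = 367/1.24 = 296 < K1 = 447.
Since both are reversed, neither can invade when rare; the interior point is a saddle.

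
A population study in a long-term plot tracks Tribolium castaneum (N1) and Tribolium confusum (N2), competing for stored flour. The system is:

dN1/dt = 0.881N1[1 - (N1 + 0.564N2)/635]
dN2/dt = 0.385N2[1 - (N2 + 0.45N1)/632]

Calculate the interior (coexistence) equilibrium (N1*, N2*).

N1* ≈ 373, N2* ≈ 464

Setting both brackets to zero gives the nullclines N1 + 0.564N2 = 635 and 0.45N1 + N2 = 632.
Substituting N2 = 632 - 0.45N1 into the first: N1(1 - 0.564·0.45) = 635 - 0.564·632.
So N1* = 279/0.746 = 373, and then N2* = 632 - 0.45·373 = 464.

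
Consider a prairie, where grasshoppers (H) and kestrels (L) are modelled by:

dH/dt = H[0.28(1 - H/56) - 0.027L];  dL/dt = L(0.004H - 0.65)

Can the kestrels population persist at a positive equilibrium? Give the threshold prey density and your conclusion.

Threshold H = 162; K < 162, so no, the predator goes extinct.

The predator equation gives dL/dt > 0 only when H > 0.65/0.004 = 162.
Without the predator, H → K = 56. Since 56 < 162, the predator cannot invade.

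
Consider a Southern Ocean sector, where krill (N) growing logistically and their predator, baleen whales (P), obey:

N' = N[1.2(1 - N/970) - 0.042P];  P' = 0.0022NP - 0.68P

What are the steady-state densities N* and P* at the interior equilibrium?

From dP/dt = 0 with P > 0: 0.0022N* = 0.68, so N* = 309.
Substitute into dN/dt = 0: 1.2(1 - 309/970) = 0.042P*.
The bracket is 0.681, giving P* = 0.818/0.042 = 19.5.

N* ≈ 309, P* ≈ 19.5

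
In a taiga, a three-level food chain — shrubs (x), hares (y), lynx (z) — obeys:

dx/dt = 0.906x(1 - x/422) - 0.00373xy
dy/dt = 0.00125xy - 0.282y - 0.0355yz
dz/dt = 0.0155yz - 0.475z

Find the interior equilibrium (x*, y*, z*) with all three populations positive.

From dz/dt = 0: 0.0155y* = 0.475, so y* = 30.6.
From dx/dt = 0: 0.906(1 - x*/422) = 0.00373·30.6, giving x* = 422·(1 - 0.126) = 369.
From dy/dt = 0: 0.00125·369 - 0.282 = 0.0355z*, so z* = 0.179/0.0355 = 5.04.

x* ≈ 369, y* ≈ 30.6, z* ≈ 5.04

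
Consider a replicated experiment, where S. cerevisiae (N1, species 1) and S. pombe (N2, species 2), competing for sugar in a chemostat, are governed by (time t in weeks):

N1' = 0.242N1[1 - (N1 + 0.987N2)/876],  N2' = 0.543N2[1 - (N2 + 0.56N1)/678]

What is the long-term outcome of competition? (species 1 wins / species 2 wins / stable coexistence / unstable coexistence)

stable coexistence

Compare the nullcline intercepts: K1/α12 = 876/0.987 = 888 > K2 = 678; K2/α21 = 678/0.56 = 1210 > K1 = 876.
Since both inequalities hold, each species can invade when rare, so the interior equilibrium is stable.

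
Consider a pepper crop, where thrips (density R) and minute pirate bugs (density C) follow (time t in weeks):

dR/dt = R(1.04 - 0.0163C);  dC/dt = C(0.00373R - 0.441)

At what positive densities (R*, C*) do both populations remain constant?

R* ≈ 118, C* ≈ 63.8

Set dC/dt = 0 with C > 0: 0.00373R - 0.441 = 0, so R* = 0.441/0.00373 = 118.
Set dR/dt = 0 with R > 0: 1.04 - 0.0163C = 0, so C* = 1.04/0.0163 = 63.8.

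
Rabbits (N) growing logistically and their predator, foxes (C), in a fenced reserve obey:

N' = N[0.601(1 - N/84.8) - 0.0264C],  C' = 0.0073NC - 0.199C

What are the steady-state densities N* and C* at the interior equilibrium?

From dC/dt = 0 with C > 0: 0.0073N* = 0.199, so N* = 27.3.
Substitute into dN/dt = 0: 0.601(1 - 27.3/84.8) = 0.0264C*.
The bracket is 0.679, giving C* = 0.408/0.0264 = 15.4.

N* ≈ 27.3, C* ≈ 15.4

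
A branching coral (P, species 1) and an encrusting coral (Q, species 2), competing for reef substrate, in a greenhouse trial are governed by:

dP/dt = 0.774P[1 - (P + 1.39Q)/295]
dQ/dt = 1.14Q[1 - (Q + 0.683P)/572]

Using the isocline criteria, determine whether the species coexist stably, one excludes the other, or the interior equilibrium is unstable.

Compare the nullcline intercepts: K1/α12 = 295/1.39 = 212 < K2 = 572; K2/α21 = 572/0.683 = 837 > K1 = 295.
Since the inequalities point opposite ways, species 2 can invade but species 1 cannot.

species 2 excludes species 1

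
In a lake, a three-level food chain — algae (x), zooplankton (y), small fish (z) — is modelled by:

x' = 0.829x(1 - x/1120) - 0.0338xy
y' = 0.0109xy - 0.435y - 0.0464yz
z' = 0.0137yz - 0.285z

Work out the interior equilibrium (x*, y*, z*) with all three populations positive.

From dz/dt = 0: 0.0137y* = 0.285, so y* = 20.8.
From dx/dt = 0: 0.829(1 - x*/1120) = 0.0338·20.8, giving x* = 1120·(1 - 0.848) = 170.
From dy/dt = 0: 0.0109·170 - 0.435 = 0.0464z*, so z* = 1.42/0.0464 = 30.6.

x* ≈ 170, y* ≈ 20.8, z* ≈ 30.6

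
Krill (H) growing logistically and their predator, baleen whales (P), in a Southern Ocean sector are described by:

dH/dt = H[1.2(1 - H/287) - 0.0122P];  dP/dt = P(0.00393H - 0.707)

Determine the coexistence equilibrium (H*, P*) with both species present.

H* ≈ 180, P* ≈ 36.7

From dP/dt = 0 with P > 0: 0.00393H* = 0.707, so H* = 180.
Substitute into dH/dt = 0: 1.2(1 - 180/287) = 0.0122P*.
The bracket is 0.373, giving P* = 0.448/0.0122 = 36.7.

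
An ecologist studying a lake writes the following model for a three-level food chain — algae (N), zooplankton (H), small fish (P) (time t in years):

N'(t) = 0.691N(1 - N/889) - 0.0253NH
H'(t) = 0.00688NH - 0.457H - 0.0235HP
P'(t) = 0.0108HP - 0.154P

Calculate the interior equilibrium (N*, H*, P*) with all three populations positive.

From dP/dt = 0: 0.0108H* = 0.154, so H* = 14.3.
From dN/dt = 0: 0.691(1 - N*/889) = 0.0253·14.3, giving N* = 889·(1 - 0.522) = 425.
From dH/dt = 0: 0.00688·425 - 0.457 = 0.0235P*, so P* = 2.47/0.0235 = 105.

N* ≈ 425, H* ≈ 14.3, P* ≈ 105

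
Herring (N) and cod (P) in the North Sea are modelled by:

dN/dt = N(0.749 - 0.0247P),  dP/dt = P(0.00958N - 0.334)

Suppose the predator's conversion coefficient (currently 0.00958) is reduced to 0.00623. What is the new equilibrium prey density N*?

N* ≈ 53.6

At the interior fixed point, setting dP/dt = 0 with P > 0 fixes N* = (predator death rate)/(NP coefficient) — independent of the other coefficients.
With the change, N* = 0.334/0.00623 = 53.6; it rises from 34.9.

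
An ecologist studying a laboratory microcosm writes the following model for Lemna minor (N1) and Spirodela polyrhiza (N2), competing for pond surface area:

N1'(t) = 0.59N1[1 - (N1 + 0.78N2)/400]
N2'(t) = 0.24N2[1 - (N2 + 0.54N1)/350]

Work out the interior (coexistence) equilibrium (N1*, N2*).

N1* ≈ 219, N2* ≈ 232

Setting both brackets to zero gives the nullclines N1 + 0.78N2 = 400 and 0.54N1 + N2 = 350.
Substituting N2 = 350 - 0.54N1 into the first: N1(1 - 0.78·0.54) = 400 - 0.78·350.
So N1* = 127/0.579 = 219, and then N2* = 350 - 0.54·219 = 232.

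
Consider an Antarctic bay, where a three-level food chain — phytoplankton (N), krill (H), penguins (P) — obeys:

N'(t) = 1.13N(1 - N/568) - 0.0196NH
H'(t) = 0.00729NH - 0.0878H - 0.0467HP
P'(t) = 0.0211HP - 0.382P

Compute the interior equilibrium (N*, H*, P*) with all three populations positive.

From dP/dt = 0: 0.0211H* = 0.382, so H* = 18.1.
From dN/dt = 0: 1.13(1 - N*/568) = 0.0196·18.1, giving N* = 568·(1 - 0.314) = 390.
From dH/dt = 0: 0.00729·390 - 0.0878 = 0.0467P*, so P* = 2.75/0.0467 = 58.9.

N* ≈ 390, H* ≈ 18.1, P* ≈ 58.9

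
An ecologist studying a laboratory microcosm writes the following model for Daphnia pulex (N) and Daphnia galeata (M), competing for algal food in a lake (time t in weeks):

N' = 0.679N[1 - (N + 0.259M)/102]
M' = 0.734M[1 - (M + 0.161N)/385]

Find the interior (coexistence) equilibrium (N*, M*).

N* ≈ 2.38, M* ≈ 385

Setting both brackets to zero gives the nullclines N + 0.259M = 102 and 0.161N + M = 385.
Substituting M = 385 - 0.161N into the first: N(1 - 0.259·0.161) = 102 - 0.259·385.
So N* = 2.28/0.958 = 2.38, and then M* = 385 - 0.161·2.38 = 385.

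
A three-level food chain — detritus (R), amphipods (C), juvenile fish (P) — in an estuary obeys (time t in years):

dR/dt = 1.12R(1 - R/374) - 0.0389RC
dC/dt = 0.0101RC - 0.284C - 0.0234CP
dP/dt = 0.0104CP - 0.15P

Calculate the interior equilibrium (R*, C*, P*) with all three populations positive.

From dP/dt = 0: 0.0104C* = 0.15, so C* = 14.4.
From dR/dt = 0: 1.12(1 - R*/374) = 0.0389·14.4, giving R* = 374·(1 - 0.501) = 187.
From dC/dt = 0: 0.0101·187 - 0.284 = 0.0234P*, so P* = 1.6/0.0234 = 68.4.

R* ≈ 187, C* ≈ 14.4, P* ≈ 68.4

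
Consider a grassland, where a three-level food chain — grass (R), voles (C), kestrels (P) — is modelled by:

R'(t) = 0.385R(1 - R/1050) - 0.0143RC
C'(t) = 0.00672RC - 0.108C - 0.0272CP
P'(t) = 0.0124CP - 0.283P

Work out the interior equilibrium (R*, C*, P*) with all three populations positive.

From dP/dt = 0: 0.0124C* = 0.283, so C* = 22.8.
From dR/dt = 0: 0.385(1 - R*/1050) = 0.0143·22.8, giving R* = 1050·(1 - 0.848) = 160.
From dC/dt = 0: 0.00672·160 - 0.108 = 0.0272P*, so P* = 0.967/0.0272 = 35.5.

R* ≈ 160, C* ≈ 22.8, P* ≈ 35.5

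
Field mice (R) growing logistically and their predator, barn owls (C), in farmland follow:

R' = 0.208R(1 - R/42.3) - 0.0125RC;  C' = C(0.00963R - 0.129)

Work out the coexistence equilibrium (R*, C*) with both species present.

From dC/dt = 0 with C > 0: 0.00963R* = 0.129, so R* = 13.4.
Substitute into dR/dt = 0: 0.208(1 - 13.4/42.3) = 0.0125C*.
The bracket is 0.683, giving C* = 0.142/0.0125 = 11.4.

R* ≈ 13.4, C* ≈ 11.4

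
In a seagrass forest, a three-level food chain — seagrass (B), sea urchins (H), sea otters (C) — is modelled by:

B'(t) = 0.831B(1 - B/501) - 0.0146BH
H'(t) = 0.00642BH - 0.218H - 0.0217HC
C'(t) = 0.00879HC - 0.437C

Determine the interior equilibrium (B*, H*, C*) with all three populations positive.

B* ≈ 63.4, H* ≈ 49.7, C* ≈ 8.71

From dC/dt = 0: 0.00879H* = 0.437, so H* = 49.7.
From dB/dt = 0: 0.831(1 - B*/501) = 0.0146·49.7, giving B* = 501·(1 - 0.873) = 63.4.
From dH/dt = 0: 0.00642·63.4 - 0.218 = 0.0217C*, so C* = 0.189/0.0217 = 8.71.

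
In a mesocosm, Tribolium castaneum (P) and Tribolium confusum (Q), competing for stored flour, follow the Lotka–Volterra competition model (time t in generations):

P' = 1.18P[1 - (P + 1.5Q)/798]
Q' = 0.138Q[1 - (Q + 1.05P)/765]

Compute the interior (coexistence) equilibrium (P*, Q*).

Setting both brackets to zero gives the nullclines P + 1.5Q = 798 and 1.05P + Q = 765.
Substituting Q = 765 - 1.05P into the first: P(1 - 1.5·1.05) = 798 - 1.5·765.
So P* = -350/-0.575 = 608, and then Q* = 765 - 1.05·608 = 127.

P* ≈ 608, Q* ≈ 127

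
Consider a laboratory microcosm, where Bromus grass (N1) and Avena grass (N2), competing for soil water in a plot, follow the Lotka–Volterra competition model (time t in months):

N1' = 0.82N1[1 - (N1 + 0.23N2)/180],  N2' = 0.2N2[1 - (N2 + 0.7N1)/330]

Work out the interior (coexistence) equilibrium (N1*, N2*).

Setting both brackets to zero gives the nullclines N1 + 0.23N2 = 180 and 0.7N1 + N2 = 330.
Substituting N2 = 330 - 0.7N1 into the first: N1(1 - 0.23·0.7) = 180 - 0.23·330.
So N1* = 104/0.839 = 124, and then N2* = 330 - 0.7·124 = 243.

N1* ≈ 124, N2* ≈ 243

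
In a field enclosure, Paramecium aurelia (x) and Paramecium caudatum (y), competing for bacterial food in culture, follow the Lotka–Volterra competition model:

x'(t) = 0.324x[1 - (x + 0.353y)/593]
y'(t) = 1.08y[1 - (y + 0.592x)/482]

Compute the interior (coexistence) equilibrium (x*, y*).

x* ≈ 535, y* ≈ 166

Setting both brackets to zero gives the nullclines x + 0.353y = 593 and 0.592x + y = 482.
Substituting y = 482 - 0.592x into the first: x(1 - 0.353·0.592) = 593 - 0.353·482.
So x* = 423/0.791 = 535, and then y* = 482 - 0.592·535 = 166.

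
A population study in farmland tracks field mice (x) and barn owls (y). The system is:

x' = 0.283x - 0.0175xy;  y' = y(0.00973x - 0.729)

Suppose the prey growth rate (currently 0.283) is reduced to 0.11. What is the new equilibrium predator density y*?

y* ≈ 6.29

At the interior fixed point, setting dx/dt = 0 with x > 0 fixes y* = (prey growth rate)/(xy coefficient) — independent of the other coefficients.
With the change, y* = 0.11/0.0175 = 6.29; it falls from 16.2.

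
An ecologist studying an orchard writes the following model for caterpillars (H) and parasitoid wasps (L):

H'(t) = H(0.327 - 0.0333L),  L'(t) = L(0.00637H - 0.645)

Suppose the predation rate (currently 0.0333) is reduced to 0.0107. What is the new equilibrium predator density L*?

At the interior fixed point, setting dH/dt = 0 with H > 0 fixes L* = (prey growth rate)/(HL coefficient) — independent of the other coefficients.
With the change, L* = 0.327/0.0107 = 30.6; it rises from 9.82.

L* ≈ 30.6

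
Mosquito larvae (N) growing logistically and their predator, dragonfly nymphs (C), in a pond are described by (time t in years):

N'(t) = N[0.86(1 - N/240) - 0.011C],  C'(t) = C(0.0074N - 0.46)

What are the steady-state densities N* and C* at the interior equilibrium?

From dC/dt = 0 with C > 0: 0.0074N* = 0.46, so N* = 62.2.
Substitute into dN/dt = 0: 0.86(1 - 62.2/240) = 0.011C*.
The bracket is 0.741, giving C* = 0.637/0.011 = 57.9.

N* ≈ 62.2, C* ≈ 57.9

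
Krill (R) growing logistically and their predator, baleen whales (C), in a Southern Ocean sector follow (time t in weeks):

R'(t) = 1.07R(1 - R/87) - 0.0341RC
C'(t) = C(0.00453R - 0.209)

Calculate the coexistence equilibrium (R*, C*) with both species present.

R* ≈ 46.1, C* ≈ 14.7

From dC/dt = 0 with C > 0: 0.00453R* = 0.209, so R* = 46.1.
Substitute into dR/dt = 0: 1.07(1 - 46.1/87) = 0.0341C*.
The bracket is 0.47, giving C* = 0.503/0.0341 = 14.7.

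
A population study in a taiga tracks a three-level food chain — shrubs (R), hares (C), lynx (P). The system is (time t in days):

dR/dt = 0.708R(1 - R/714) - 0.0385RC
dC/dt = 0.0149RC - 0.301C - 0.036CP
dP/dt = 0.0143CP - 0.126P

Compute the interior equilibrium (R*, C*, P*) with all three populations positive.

R* ≈ 372, C* ≈ 8.81, P* ≈ 146

From dP/dt = 0: 0.0143C* = 0.126, so C* = 8.81.
From dR/dt = 0: 0.708(1 - R*/714) = 0.0385·8.81, giving R* = 714·(1 - 0.479) = 372.
From dC/dt = 0: 0.0149·372 - 0.301 = 0.036P*, so P* = 5.24/0.036 = 146.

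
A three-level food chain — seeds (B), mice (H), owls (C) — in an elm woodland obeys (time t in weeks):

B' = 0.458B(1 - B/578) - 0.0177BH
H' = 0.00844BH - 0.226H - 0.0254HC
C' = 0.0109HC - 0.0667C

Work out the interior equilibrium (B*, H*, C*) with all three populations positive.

B* ≈ 441, H* ≈ 6.12, C* ≈ 138

From dC/dt = 0: 0.0109H* = 0.0667, so H* = 6.12.
From dB/dt = 0: 0.458(1 - B*/578) = 0.0177·6.12, giving B* = 578·(1 - 0.236) = 441.
From dH/dt = 0: 0.00844·441 - 0.226 = 0.0254C*, so C* = 3.5/0.0254 = 138.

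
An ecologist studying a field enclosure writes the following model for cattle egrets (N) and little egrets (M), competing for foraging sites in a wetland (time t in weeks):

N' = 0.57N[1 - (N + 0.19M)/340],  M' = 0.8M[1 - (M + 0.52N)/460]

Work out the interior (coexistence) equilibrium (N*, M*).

N* ≈ 280, M* ≈ 314

Setting both brackets to zero gives the nullclines N + 0.19M = 340 and 0.52N + M = 460.
Substituting M = 460 - 0.52N into the first: N(1 - 0.19·0.52) = 340 - 0.19·460.
So N* = 253/0.901 = 280, and then M* = 460 - 0.52·280 = 314.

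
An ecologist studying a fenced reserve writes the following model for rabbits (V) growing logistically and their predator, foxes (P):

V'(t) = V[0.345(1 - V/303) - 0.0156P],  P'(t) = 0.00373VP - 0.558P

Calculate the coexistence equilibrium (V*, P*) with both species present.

From dP/dt = 0 with P > 0: 0.00373V* = 0.558, so V* = 150.
Substitute into dV/dt = 0: 0.345(1 - 150/303) = 0.0156P*.
The bracket is 0.506, giving P* = 0.175/0.0156 = 11.2.

V* ≈ 150, P* ≈ 11.2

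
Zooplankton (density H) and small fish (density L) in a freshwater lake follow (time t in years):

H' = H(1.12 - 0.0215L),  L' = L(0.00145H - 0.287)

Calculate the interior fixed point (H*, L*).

H* ≈ 198, L* ≈ 52.1

Set dL/dt = 0 with L > 0: 0.00145H - 0.287 = 0, so H* = 0.287/0.00145 = 198.
Set dH/dt = 0 with H > 0: 1.12 - 0.0215L = 0, so L* = 1.12/0.0215 = 52.1.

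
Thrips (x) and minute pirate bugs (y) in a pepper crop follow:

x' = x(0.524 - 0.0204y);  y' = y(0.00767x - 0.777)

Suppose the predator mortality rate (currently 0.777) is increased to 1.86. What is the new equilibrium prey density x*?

At the interior fixed point, setting dy/dt = 0 with y > 0 fixes x* = (predator death rate)/(xy coefficient) — independent of the other coefficients.
With the change, x* = 1.86/0.00767 = 243; it rises from 101.

x* ≈ 243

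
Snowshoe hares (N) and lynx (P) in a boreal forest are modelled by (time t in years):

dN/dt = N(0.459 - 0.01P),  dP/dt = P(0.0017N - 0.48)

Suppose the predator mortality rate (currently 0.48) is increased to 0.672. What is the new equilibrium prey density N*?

At the interior fixed point, setting dP/dt = 0 with P > 0 fixes N* = (predator death rate)/(NP coefficient) — independent of the other coefficients.
With the change, N* = 0.672/0.0017 = 395; it rises from 282.

N* ≈ 395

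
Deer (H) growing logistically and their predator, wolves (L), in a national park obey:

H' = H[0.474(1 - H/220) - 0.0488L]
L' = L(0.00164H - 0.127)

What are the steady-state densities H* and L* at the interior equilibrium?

From dL/dt = 0 with L > 0: 0.00164H* = 0.127, so H* = 77.4.
Substitute into dH/dt = 0: 0.474(1 - 77.4/220) = 0.0488L*.
The bracket is 0.648, giving L* = 0.307/0.0488 = 6.29.

H* ≈ 77.4, L* ≈ 6.29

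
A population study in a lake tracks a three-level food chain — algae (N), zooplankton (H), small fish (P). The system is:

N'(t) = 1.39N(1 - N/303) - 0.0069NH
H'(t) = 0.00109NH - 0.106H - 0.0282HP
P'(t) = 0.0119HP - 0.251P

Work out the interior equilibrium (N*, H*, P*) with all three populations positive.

From dP/dt = 0: 0.0119H* = 0.251, so H* = 21.1.
From dN/dt = 0: 1.39(1 - N*/303) = 0.0069·21.1, giving N* = 303·(1 - 0.105) = 271.
From dH/dt = 0: 0.00109·271 - 0.106 = 0.0282P*, so P* = 0.19/0.0282 = 6.73.

N* ≈ 271, H* ≈ 21.1, P* ≈ 6.73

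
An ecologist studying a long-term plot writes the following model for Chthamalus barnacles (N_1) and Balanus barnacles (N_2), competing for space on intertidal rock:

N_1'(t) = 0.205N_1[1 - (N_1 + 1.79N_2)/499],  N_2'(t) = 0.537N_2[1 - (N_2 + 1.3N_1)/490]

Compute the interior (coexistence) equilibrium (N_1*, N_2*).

N_1* ≈ 285, N_2* ≈ 120

Setting both brackets to zero gives the nullclines N_1 + 1.79N_2 = 499 and 1.3N_1 + N_2 = 490.
Substituting N_2 = 490 - 1.3N_1 into the first: N_1(1 - 1.79·1.3) = 499 - 1.79·490.
So N_1* = -378/-1.33 = 285, and then N_2* = 490 - 1.3·285 = 120.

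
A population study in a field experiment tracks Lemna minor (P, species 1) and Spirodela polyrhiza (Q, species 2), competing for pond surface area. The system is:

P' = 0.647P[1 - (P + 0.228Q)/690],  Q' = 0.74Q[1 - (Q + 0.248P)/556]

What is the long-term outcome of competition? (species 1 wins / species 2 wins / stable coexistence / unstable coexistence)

stable coexistence

Compare the nullcline intercepts: K1/α12 = 690/0.228 = 3030 > K2 = 556; K2/α21 = 556/0.248 = 2240 > K1 = 690.
Since both inequalities hold, each species can invade when rare, so the interior equilibrium is stable.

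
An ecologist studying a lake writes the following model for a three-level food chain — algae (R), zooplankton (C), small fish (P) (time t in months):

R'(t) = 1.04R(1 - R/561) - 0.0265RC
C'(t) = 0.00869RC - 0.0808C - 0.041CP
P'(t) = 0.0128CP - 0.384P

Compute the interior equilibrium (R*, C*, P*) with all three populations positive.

From dP/dt = 0: 0.0128C* = 0.384, so C* = 30.
From dR/dt = 0: 1.04(1 - R*/561) = 0.0265·30, giving R* = 561·(1 - 0.764) = 132.
From dC/dt = 0: 0.00869·132 - 0.0808 = 0.041P*, so P* = 1.07/0.041 = 26.

R* ≈ 132, C* ≈ 30, P* ≈ 26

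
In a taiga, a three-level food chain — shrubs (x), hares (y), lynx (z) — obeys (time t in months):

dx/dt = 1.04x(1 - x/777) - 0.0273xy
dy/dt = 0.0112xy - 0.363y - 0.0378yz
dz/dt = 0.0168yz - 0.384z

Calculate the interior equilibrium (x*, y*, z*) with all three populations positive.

x* ≈ 311, y* ≈ 22.9, z* ≈ 82.5

From dz/dt = 0: 0.0168y* = 0.384, so y* = 22.9.
From dx/dt = 0: 1.04(1 - x*/777) = 0.0273·22.9, giving x* = 777·(1 - 0.6) = 311.
From dy/dt = 0: 0.0112·311 - 0.363 = 0.0378z*, so z* = 3.12/0.0378 = 82.5.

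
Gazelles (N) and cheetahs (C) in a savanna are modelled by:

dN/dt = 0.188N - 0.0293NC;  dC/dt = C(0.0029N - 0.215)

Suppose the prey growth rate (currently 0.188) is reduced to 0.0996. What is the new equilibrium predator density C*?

C* ≈ 3.4

At the interior fixed point, setting dN/dt = 0 with N > 0 fixes C* = (prey growth rate)/(NC coefficient) — independent of the other coefficients.
With the change, C* = 0.0996/0.0293 = 3.4; it falls from 6.42.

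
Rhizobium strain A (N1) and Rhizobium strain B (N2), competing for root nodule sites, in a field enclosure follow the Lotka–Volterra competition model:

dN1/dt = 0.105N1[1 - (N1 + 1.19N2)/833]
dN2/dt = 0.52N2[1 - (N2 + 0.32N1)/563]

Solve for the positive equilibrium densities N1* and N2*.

N1* ≈ 263, N2* ≈ 479

Setting both brackets to zero gives the nullclines N1 + 1.19N2 = 833 and 0.32N1 + N2 = 563.
Substituting N2 = 563 - 0.32N1 into the first: N1(1 - 1.19·0.32) = 833 - 1.19·563.
So N1* = 163/0.619 = 263, and then N2* = 563 - 0.32·263 = 479.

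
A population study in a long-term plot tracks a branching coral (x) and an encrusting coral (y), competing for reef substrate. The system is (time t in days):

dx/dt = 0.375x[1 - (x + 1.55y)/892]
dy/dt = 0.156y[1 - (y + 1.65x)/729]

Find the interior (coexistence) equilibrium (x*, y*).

x* ≈ 153, y* ≈ 477

Setting both brackets to zero gives the nullclines x + 1.55y = 892 and 1.65x + y = 729.
Substituting y = 729 - 1.65x into the first: x(1 - 1.55·1.65) = 892 - 1.55·729.
So x* = -238/-1.56 = 153, and then y* = 729 - 1.65·153 = 477.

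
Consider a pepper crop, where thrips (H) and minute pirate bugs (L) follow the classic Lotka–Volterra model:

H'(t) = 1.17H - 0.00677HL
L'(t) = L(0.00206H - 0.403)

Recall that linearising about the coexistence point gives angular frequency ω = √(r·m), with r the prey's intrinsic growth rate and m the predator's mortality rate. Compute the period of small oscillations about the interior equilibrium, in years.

Here r = 1.17 and m = 0.403, so r·m = 0.472.
ω = √0.472 = 0.687 per year, hence T = 2π/ω ≈ 9.15 years.

T ≈ 9.15 years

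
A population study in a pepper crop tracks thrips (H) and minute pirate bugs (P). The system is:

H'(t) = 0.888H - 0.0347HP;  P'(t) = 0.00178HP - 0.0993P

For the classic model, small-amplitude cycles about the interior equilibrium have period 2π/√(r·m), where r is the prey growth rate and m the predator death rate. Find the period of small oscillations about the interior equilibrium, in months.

T ≈ 21.2 months

Here r = 0.888 and m = 0.0993, so r·m = 0.0882.
ω = √0.0882 = 0.297 per month, hence T = 2π/ω ≈ 21.2 months.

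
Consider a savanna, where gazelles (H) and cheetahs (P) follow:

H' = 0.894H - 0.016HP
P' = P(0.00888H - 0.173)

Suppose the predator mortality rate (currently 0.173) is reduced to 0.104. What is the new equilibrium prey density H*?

At the interior fixed point, setting dP/dt = 0 with P > 0 fixes H* = (predator death rate)/(HP coefficient) — independent of the other coefficients.
With the change, H* = 0.104/0.00888 = 11.7; it falls from 19.5.

H* ≈ 11.7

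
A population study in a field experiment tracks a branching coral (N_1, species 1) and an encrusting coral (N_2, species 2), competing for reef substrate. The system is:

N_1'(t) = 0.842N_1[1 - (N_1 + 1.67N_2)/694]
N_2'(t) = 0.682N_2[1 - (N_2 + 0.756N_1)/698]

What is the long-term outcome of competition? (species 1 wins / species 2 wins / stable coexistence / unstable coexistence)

species 2 excludes species 1

Compare the nullcline intercepts: K1/α12 = 694/1.67 = 416 < K2 = 698; K2/α21 = 698/0.756 = 923 > K1 = 694.
Since the inequalities point opposite ways, species 2 can invade but species 1 cannot.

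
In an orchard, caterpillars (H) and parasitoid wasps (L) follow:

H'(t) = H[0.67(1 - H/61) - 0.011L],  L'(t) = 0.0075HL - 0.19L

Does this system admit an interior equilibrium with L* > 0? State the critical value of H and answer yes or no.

The predator equation gives dL/dt > 0 only when H > 0.19/0.0075 = 25.3.
Without the predator, H → K = 61. Since 61 > 25.3, the predator can invade and persist.

Threshold H = 25.3; K > 25.3, so yes, the predator persists.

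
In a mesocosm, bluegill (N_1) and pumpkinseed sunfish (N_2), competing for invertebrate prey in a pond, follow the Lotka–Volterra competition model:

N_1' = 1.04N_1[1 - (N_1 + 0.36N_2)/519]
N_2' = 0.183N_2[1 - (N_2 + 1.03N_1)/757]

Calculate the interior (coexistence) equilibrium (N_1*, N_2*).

Setting both brackets to zero gives the nullclines N_1 + 0.36N_2 = 519 and 1.03N_1 + N_2 = 757.
Substituting N_2 = 757 - 1.03N_1 into the first: N_1(1 - 0.36·1.03) = 519 - 0.36·757.
So N_1* = 246/0.629 = 392, and then N_2* = 757 - 1.03·392 = 354.

N_1* ≈ 392, N_2* ≈ 354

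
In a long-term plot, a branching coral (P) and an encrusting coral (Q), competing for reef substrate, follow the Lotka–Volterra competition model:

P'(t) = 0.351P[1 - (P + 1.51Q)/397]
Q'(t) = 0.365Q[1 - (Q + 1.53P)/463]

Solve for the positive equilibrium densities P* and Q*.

Setting both brackets to zero gives the nullclines P + 1.51Q = 397 and 1.53P + Q = 463.
Substituting Q = 463 - 1.53P into the first: P(1 - 1.51·1.53) = 397 - 1.51·463.
So P* = -302/-1.31 = 231, and then Q* = 463 - 1.53·231 = 110.

P* ≈ 231, Q* ≈ 110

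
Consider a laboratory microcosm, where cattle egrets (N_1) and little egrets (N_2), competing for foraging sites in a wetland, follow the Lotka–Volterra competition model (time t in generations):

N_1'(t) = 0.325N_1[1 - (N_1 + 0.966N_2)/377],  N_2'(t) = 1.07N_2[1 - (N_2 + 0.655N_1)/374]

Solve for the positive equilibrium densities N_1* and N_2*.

N_1* ≈ 42.8, N_2* ≈ 346

Setting both brackets to zero gives the nullclines N_1 + 0.966N_2 = 377 and 0.655N_1 + N_2 = 374.
Substituting N_2 = 374 - 0.655N_1 into the first: N_1(1 - 0.966·0.655) = 377 - 0.966·374.
So N_1* = 15.7/0.367 = 42.8, and then N_2* = 374 - 0.655·42.8 = 346.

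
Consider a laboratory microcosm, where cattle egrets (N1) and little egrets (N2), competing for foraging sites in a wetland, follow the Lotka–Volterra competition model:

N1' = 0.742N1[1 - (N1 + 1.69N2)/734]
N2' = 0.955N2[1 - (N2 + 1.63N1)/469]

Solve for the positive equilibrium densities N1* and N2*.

N1* ≈ 33.4, N2* ≈ 415

Setting both brackets to zero gives the nullclines N1 + 1.69N2 = 734 and 1.63N1 + N2 = 469.
Substituting N2 = 469 - 1.63N1 into the first: N1(1 - 1.69·1.63) = 734 - 1.69·469.
So N1* = -58.6/-1.75 = 33.4, and then N2* = 469 - 1.63·33.4 = 415.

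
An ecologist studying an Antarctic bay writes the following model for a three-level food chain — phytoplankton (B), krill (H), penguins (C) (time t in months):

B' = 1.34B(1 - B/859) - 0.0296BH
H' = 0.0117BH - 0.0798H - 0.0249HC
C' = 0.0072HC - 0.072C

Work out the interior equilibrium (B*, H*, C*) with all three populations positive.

From dC/dt = 0: 0.0072H* = 0.072, so H* = 10.
From dB/dt = 0: 1.34(1 - B*/859) = 0.0296·10, giving B* = 859·(1 - 0.221) = 669.
From dH/dt = 0: 0.0117·669 - 0.0798 = 0.0249C*, so C* = 7.75/0.0249 = 311.

B* ≈ 669, H* ≈ 10, C* ≈ 311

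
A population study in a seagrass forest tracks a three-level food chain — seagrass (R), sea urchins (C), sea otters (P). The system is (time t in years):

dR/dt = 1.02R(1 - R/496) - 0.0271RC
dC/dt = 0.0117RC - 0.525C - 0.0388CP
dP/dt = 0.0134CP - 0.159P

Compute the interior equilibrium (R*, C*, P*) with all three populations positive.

From dP/dt = 0: 0.0134C* = 0.159, so C* = 11.9.
From dR/dt = 0: 1.02(1 - R*/496) = 0.0271·11.9, giving R* = 496·(1 - 0.315) = 340.
From dC/dt = 0: 0.0117·340 - 0.525 = 0.0388P*, so P* = 3.45/0.0388 = 88.9.

R* ≈ 340, C* ≈ 11.9, P* ≈ 88.9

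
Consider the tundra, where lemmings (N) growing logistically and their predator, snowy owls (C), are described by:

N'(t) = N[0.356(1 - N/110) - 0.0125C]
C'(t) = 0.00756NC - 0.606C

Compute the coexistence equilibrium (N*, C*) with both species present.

From dC/dt = 0 with C > 0: 0.00756N* = 0.606, so N* = 80.2.
Substitute into dN/dt = 0: 0.356(1 - 80.2/110) = 0.0125C*.
The bracket is 0.271, giving C* = 0.0966/0.0125 = 7.73.

N* ≈ 80.2, C* ≈ 7.73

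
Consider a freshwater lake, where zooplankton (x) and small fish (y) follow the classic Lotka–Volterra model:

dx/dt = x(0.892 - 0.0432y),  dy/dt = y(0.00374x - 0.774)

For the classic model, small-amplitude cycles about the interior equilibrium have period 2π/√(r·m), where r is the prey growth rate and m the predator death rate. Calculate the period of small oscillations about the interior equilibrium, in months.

Here r = 0.892 and m = 0.774, so r·m = 0.69.
ω = √0.69 = 0.831 per month, hence T = 2π/ω ≈ 7.56 months.

T ≈ 7.56 months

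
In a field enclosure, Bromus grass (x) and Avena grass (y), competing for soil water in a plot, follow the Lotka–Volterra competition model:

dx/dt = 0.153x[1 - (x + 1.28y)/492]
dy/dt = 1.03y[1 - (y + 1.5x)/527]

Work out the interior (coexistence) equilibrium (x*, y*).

Setting both brackets to zero gives the nullclines x + 1.28y = 492 and 1.5x + y = 527.
Substituting y = 527 - 1.5x into the first: x(1 - 1.28·1.5) = 492 - 1.28·527.
So x* = -183/-0.92 = 198, and then y* = 527 - 1.5·198 = 229.

x* ≈ 198, y* ≈ 229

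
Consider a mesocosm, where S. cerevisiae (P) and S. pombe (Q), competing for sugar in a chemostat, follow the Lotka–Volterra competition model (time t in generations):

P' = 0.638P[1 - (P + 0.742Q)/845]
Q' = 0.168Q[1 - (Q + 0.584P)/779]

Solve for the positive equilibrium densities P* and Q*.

Setting both brackets to zero gives the nullclines P + 0.742Q = 845 and 0.584P + Q = 779.
Substituting Q = 779 - 0.584P into the first: P(1 - 0.742·0.584) = 845 - 0.742·779.
So P* = 267/0.567 = 471, and then Q* = 779 - 0.584·471 = 504.

P* ≈ 471, Q* ≈ 504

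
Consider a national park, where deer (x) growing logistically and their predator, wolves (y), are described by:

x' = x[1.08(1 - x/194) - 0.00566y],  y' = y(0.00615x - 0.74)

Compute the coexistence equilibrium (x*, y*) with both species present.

x* ≈ 120, y* ≈ 72.5

From dy/dt = 0 with y > 0: 0.00615x* = 0.74, so x* = 120.
Substitute into dx/dt = 0: 1.08(1 - 120/194) = 0.00566y*.
The bracket is 0.38, giving y* = 0.41/0.00566 = 72.5.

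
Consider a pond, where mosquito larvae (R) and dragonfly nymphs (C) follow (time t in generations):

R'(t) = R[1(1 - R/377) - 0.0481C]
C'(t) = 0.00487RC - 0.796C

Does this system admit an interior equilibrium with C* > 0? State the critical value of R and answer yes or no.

Threshold R = 163; K > 163, so yes, the predator persists.

The predator equation gives dC/dt > 0 only when R > 0.796/0.00487 = 163.
Without the predator, R → K = 377. Since 377 > 163, the predator can invade and persist.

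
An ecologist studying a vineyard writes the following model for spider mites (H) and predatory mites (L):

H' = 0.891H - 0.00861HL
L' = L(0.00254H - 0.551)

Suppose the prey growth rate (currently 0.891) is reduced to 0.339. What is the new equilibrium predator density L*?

L* ≈ 39.4

At the interior fixed point, setting dH/dt = 0 with H > 0 fixes L* = (prey growth rate)/(HL coefficient) — independent of the other coefficients.
With the change, L* = 0.339/0.00861 = 39.4; it falls from 103.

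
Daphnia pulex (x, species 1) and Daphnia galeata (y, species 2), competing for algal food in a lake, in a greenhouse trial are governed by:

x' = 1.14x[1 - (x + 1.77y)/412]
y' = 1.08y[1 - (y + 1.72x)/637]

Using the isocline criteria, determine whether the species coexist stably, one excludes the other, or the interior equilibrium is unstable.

unstable coexistence (outcome depends on initial conditions)

Compare the nullcline intercepts: K1/α12 = 412/1.77 = 233 < K2 = 637; K2/α21 = 637/1.72 = 370 < K1 = 412.
Since both are reversed, neither can invade when rare; the interior point is a saddle.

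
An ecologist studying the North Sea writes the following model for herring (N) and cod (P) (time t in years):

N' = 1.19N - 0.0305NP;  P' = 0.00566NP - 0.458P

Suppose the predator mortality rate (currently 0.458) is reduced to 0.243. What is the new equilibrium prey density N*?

N* ≈ 42.9

At the interior fixed point, setting dP/dt = 0 with P > 0 fixes N* = (predator death rate)/(NP coefficient) — independent of the other coefficients.
With the change, N* = 0.243/0.00566 = 42.9; it falls from 80.9.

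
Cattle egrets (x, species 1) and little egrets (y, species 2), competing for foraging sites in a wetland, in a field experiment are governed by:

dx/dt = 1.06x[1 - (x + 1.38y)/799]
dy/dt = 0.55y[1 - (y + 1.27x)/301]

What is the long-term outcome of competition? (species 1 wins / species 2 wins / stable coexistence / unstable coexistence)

species 1 excludes species 2

Compare the nullcline intercepts: K1/α12 = 799/1.38 = 579 > K2 = 301; K2/α21 = 301/1.27 = 237 < K1 = 799.
Since the inequalities point opposite ways, species 1 can invade but species 2 cannot.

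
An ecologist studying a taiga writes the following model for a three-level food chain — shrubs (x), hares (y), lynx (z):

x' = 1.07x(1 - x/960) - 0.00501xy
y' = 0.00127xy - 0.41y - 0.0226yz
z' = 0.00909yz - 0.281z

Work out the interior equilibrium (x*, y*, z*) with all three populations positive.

x* ≈ 821, y* ≈ 30.9, z* ≈ 28

From dz/dt = 0: 0.00909y* = 0.281, so y* = 30.9.
From dx/dt = 0: 1.07(1 - x*/960) = 0.00501·30.9, giving x* = 960·(1 - 0.145) = 821.
From dy/dt = 0: 0.00127·821 - 0.41 = 0.0226z*, so z* = 0.633/0.0226 = 28.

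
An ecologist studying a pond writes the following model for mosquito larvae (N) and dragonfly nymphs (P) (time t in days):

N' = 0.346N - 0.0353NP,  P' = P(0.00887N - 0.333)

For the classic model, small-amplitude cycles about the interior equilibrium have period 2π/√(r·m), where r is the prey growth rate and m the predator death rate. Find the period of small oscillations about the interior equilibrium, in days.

T ≈ 18.5 days

Here r = 0.346 and m = 0.333, so r·m = 0.115.
ω = √0.115 = 0.339 per day, hence T = 2π/ω ≈ 18.5 days.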